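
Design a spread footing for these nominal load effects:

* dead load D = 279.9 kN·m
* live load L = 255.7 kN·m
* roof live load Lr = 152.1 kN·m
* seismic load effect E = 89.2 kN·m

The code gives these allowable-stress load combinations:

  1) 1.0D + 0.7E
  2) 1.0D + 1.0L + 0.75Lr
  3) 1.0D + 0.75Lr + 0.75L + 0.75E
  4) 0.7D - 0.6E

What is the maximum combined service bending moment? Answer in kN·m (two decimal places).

1) 1.0(279.9) + 0.7(89.2) = 279.90 + 62.44 = 342.34
2) 1.0(279.9) + 1.0(255.7) + 0.75(152.1) = 279.90 + 255.70 + 114.08 = 649.68
3) 1.0(279.9) + 0.75(152.1) + 0.75(255.7) + 0.75(89.2) = 652.65
4) 0.7(279.9) - 0.6(89.2) = 195.93 - 53.52 = 142.41
Maximum is from combination 3.

652.65 kN·m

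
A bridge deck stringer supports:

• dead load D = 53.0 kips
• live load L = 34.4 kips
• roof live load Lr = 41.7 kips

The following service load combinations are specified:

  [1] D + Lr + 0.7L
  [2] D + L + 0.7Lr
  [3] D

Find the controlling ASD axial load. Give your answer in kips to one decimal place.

[1] 1.0(53.0) + 1.0(41.7) + 0.7(34.4) = 118.8
[2] 1.0(53.0) + 1.0(34.4) + 0.7(41.7) = 116.6
[3] 1.0(53.0) = 53.0
The controlling combination is 1, giving 118.8 kips.

118.8 kips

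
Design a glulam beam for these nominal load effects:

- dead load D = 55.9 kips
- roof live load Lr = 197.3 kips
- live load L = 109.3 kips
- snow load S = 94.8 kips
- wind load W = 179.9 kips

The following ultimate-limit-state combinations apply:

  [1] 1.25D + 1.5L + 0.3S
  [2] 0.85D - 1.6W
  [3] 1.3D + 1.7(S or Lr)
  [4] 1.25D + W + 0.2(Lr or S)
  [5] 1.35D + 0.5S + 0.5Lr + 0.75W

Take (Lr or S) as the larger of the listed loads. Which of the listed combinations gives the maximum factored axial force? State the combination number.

Combination 3

(S or Lr) → Lr = 197.3 kips; (Lr or S) → Lr = 197.3 kips.
[1] 1.25(55.9) + 1.5(109.3) + 0.3(94.8) = 262.3
[2] 0.85(55.9) - 1.6(179.9) = -240.3
[3] 1.3(55.9) + 1.7(197.3) = 408.1
[4] 1.25(55.9) + 1.0(179.9) + 0.2(197.3) = 289.2
[5] 1.35(55.9) + 0.5(94.8) + 0.5(197.3) + 0.75(179.9) = 356.4
The largest value is 408.1 kips from combination 3.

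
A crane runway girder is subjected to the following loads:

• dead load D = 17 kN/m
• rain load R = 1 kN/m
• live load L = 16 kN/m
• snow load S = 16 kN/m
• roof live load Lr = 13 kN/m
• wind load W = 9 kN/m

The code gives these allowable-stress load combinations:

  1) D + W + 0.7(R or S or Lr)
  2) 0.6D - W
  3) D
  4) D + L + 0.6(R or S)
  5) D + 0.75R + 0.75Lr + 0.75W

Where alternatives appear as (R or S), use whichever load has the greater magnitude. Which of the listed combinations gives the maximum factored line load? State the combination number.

(R or S or Lr) → S = 16 kN/m; (R or S) → S = 16 kN/m.
1) 1.0(17) + 1.0(9) + 0.7(16) = 17.0 + 9.0 + 11.2 = 37.2
2) 0.6(17) - 1.0(9) = 10.2 - 9.0 = 1.2
3) 1.0(17) = 17.0
4) 1.0(17) + 1.0(16) + 0.6(16) = 17.0 + 16.0 + 9.6 = 42.6
5) 1.0(17) + 0.75(1) + 0.75(13) + 0.75(9) = 34.3
The largest value is 42.6 kN/m from combination 4.

Combination 4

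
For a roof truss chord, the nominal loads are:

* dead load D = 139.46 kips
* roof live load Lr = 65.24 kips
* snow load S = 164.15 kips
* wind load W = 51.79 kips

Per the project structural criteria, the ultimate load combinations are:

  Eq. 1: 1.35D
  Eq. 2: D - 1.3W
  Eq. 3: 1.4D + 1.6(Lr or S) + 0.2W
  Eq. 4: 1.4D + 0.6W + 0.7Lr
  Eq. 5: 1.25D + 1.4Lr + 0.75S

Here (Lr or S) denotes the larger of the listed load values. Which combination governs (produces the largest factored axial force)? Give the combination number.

(Lr or S) → S = 164.15 kips.
Eq. 1: 1.35(139.46) = 188.27
Eq. 2: 1.0(139.46) - 1.3(51.79) = 139.46 - 67.33 = 72.13
Eq. 3: 1.4(139.46) + 1.6(164.15) + 0.2(51.79) = 195.24 + 262.64 + 10.36 = 468.24
Eq. 4: 1.4(139.46) + 0.6(51.79) + 0.7(65.24) = 271.99
Eq. 5: 1.25(139.46) + 1.4(65.24) + 0.75(164.15) = 388.77
The largest value is 468.24 kips from combination 3.

Combination 3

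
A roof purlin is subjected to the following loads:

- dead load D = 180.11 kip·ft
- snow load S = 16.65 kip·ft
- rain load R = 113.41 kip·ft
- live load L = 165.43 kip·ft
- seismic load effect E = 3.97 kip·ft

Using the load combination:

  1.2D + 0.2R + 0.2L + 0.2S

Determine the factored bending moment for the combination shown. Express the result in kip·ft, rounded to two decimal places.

275.23 kip·ft

1.2(180.11) + 0.2(113.41) + 0.2(165.43) + 0.2(16.65) = 216.13 + 22.68 + 33.09 + 3.33 = 275.23
M_u = 275.23 kip·ft.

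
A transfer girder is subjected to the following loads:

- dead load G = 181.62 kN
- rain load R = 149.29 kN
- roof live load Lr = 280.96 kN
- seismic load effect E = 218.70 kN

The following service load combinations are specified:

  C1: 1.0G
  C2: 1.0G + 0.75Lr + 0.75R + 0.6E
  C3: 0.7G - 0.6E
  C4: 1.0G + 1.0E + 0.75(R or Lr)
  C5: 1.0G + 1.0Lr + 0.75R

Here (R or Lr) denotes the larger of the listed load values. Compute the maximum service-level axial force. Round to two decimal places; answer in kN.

635.53 kN

(R or Lr) → Lr = 280.96 kN.
C1: 1.0(181.62) = 181.62
C2: 1.0(181.62) + 0.75(280.96) + 0.75(149.29) + 0.6(218.70) = 181.62 + 210.72 + 111.97 + 131.22 = 635.53
C3: 0.7(181.62) - 0.6(218.70) = 127.13 - 131.22 = -4.09
C4: 1.0(181.62) + 1.0(218.70) + 0.75(280.96) = 181.62 + 218.70 + 210.72 = 611.04
C5: 1.0(181.62) + 1.0(280.96) + 0.75(149.29) = 181.62 + 280.96 + 111.97 = 574.55
The controlling combination is 2, giving 635.53 kN.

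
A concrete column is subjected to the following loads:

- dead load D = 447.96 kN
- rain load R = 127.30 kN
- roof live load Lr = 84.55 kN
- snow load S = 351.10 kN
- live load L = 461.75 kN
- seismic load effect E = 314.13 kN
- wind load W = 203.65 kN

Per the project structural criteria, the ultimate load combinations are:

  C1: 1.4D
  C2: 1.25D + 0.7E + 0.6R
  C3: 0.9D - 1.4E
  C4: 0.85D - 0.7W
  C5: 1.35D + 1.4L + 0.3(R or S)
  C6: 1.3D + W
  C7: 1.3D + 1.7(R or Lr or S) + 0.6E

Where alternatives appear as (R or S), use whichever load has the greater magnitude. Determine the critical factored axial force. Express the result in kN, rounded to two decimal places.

(R or S) → S = 351.10 kN; (R or Lr or S) → S = 351.10 kN.
C1: 1.4(447.96) = 627.14
C2: 1.25(447.96) + 0.7(314.13) + 0.6(127.30) = 856.22
C3: 0.9(447.96) - 1.4(314.13) = -36.62
C4: 0.85(447.96) - 0.7(203.65) = 238.21
C5: 1.35(447.96) + 1.4(461.75) + 0.3(351.10) = 1356.53
C6: 1.3(447.96) + 1.0(203.65) = 786.00
C7: 1.3(447.96) + 1.7(351.10) + 0.6(314.13) = 1367.70
Maximum is from combination 7.

1367.70 kN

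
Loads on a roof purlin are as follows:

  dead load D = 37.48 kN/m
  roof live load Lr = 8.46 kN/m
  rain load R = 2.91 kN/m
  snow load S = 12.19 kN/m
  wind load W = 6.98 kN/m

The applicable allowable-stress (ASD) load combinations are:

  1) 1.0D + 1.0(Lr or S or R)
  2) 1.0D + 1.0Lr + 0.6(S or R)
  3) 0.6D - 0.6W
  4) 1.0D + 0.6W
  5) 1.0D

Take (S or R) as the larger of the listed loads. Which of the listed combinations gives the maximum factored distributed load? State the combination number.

(Lr or S or R) → S = 12.19 kN/m; (S or R) → S = 12.19 kN/m.
1) 1.0(37.48) + 1.0(12.19) = 37.48 + 12.19 = 49.67
2) 1.0(37.48) + 1.0(8.46) + 0.6(12.19) = 37.48 + 8.46 + 7.31 = 53.25
3) 0.6(37.48) - 0.6(6.98) = 22.49 - 4.19 = 18.30
4) 1.0(37.48) + 0.6(6.98) = 37.48 + 4.19 = 41.67
5) 1.0(37.48) = 37.48
The largest value is 53.25 kN/m from combination 2.

Combination 2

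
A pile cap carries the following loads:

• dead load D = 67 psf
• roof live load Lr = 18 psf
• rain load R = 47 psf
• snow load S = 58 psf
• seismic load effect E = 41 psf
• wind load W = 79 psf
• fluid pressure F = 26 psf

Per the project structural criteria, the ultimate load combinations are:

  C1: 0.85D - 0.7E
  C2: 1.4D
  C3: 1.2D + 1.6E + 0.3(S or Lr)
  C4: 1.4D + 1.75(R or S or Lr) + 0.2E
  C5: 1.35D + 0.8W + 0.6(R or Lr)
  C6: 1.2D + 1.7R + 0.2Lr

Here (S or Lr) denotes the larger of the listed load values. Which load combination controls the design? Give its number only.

Combination 4

(S or Lr) → S = 58 psf; (R or S or Lr) → S = 58 psf; (R or Lr) → R = 47 psf.
C1: 0.85(67) - 0.7(41) = 57.0 - 28.7 = 28.3
C2: 1.4(67) = 93.8
C3: 1.2(67) + 1.6(41) + 0.3(58) = 80.4 + 65.6 + 17.4 = 163.4
C4: 1.4(67) + 1.75(58) + 0.2(41) = 93.8 + 101.5 + 8.2 = 203.5
C5: 1.35(67) + 0.8(79) + 0.6(47) = 90.5 + 63.2 + 28.2 = 181.9
C6: 1.2(67) + 1.7(47) + 0.2(18) = 80.4 + 79.9 + 3.6 = 163.9
The largest value is 203.5 psf from combination 4.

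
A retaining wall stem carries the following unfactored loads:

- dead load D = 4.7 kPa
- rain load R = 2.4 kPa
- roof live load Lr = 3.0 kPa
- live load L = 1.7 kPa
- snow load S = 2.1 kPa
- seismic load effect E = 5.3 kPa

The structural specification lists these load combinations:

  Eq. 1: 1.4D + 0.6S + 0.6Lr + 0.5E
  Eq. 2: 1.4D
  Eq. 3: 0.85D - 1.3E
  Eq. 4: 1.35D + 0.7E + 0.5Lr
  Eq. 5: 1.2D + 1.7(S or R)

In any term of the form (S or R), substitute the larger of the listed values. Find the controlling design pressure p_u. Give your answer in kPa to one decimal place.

12.3 kPa

(S or R) → R = 2.4 kPa.
Eq. 1: 1.4(4.7) + 0.6(2.1) + 0.6(3.0) + 0.5(5.3) = 12.3
Eq. 2: 1.4(4.7) = 6.6
Eq. 3: 0.85(4.7) - 1.3(5.3) = -2.9
Eq. 4: 1.35(4.7) + 0.7(5.3) + 0.5(3.0) = 11.6
Eq. 5: 1.2(4.7) + 1.7(2.4) = 9.7
Maximum is from combination 1.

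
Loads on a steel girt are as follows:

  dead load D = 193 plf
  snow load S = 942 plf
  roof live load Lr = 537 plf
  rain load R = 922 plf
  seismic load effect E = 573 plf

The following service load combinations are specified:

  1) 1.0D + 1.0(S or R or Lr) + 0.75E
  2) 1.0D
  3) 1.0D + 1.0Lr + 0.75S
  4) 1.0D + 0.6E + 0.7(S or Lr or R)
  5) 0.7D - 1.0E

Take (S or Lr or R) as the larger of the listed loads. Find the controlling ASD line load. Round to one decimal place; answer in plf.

(S or R or Lr) → S = 942 plf; (S or Lr or R) → S = 942 plf.
1) 1.0(193) + 1.0(942) + 0.75(573) = 193.0 + 942.0 + 429.8 = 1564.8
2) 1.0(193) = 193.0
3) 1.0(193) + 1.0(537) + 0.75(942) = 193.0 + 537.0 + 706.5 = 1436.5
4) 1.0(193) + 0.6(573) + 0.7(942) = 193.0 + 343.8 + 659.4 = 1196.2
5) 0.7(193) - 1.0(573) = 135.1 - 573.0 = -437.9
Combination 1 governs: w = 1564.8 plf.

1564.8 plf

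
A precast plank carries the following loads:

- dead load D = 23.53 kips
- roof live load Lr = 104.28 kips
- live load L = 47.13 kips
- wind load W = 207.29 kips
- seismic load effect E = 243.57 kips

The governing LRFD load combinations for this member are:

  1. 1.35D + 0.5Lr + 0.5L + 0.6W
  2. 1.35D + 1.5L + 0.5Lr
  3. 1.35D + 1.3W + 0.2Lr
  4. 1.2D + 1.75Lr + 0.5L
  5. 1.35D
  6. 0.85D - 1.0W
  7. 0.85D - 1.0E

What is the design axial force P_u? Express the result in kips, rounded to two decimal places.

1. 1.35(23.53) + 0.5(104.28) + 0.5(47.13) + 0.6(207.29) = 231.84
2. 1.35(23.53) + 1.5(47.13) + 0.5(104.28) = 154.60
3. 1.35(23.53) + 1.3(207.29) + 0.2(104.28) = 322.10
4. 1.2(23.53) + 1.75(104.28) + 0.5(47.13) = 234.29
5. 1.35(23.53) = 31.77
6. 0.85(23.53) - 1.0(207.29) = -187.29
7. 0.85(23.53) - 1.0(243.57) = -223.57
Combination 3 governs: P_u = 322.10 kips.

322.10 kips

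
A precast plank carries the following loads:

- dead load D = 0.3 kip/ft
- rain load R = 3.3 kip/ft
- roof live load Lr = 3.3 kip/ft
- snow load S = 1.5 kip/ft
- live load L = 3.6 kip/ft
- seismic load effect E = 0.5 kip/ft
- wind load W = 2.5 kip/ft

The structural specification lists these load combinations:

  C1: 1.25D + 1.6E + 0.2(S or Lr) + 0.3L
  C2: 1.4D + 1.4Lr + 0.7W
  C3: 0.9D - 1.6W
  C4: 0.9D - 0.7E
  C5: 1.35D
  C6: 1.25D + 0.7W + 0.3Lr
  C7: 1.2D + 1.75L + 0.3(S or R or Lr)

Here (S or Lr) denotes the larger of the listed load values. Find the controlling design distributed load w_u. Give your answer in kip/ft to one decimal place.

7.7 kip/ft

(S or Lr) → Lr = 3.3 kip/ft; (S or R or Lr) → R = 3.3 kip/ft.
C1: 1.25(0.3) + 1.6(0.5) + 0.2(3.3) + 0.3(3.6) = 2.9
C2: 1.4(0.3) + 1.4(3.3) + 0.7(2.5) = 6.8
C3: 0.9(0.3) - 1.6(2.5) = -3.7
C4: 0.9(0.3) - 0.7(0.5) = -0.1
C5: 1.35(0.3) = 0.4
C6: 1.25(0.3) + 0.7(2.5) + 0.3(3.3) = 3.1
C7: 1.2(0.3) + 1.75(3.6) + 0.3(3.3) = 7.7
Maximum is from combination 7.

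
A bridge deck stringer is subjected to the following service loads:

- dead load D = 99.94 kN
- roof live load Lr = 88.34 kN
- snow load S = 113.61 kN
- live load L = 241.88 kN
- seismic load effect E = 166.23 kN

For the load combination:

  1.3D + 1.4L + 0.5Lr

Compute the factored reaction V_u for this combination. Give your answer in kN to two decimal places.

1.3(99.94) + 1.4(241.88) + 0.5(88.34) = 512.72
V_u = 512.72 kN.

512.72 kN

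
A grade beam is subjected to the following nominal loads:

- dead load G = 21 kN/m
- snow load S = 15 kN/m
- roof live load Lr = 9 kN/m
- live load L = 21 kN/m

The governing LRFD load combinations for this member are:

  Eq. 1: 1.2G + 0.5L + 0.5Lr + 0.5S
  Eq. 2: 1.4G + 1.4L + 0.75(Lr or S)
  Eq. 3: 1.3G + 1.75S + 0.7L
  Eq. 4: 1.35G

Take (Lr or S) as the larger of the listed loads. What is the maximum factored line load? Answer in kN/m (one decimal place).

(Lr or S) → S = 15 kN/m.
Eq. 1: 1.2(21) + 0.5(21) + 0.5(9) + 0.5(15) = 25.2 + 10.5 + 4.5 + 7.5 = 47.7
Eq. 2: 1.4(21) + 1.4(21) + 0.75(15) = 29.4 + 29.4 + 11.3 = 70.1
Eq. 3: 1.3(21) + 1.75(15) + 0.7(21) = 27.3 + 26.3 + 14.7 = 68.3
Eq. 4: 1.35(21) = 28.4
Maximum is from combination 2.

70.1 kN/m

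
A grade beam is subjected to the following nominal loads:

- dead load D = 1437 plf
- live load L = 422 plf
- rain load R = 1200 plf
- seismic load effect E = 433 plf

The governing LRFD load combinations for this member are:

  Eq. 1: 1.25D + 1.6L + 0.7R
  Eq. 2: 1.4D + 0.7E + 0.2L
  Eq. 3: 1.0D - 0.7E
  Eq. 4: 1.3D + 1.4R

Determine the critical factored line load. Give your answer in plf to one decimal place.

3548.1 plf

Eq. 1: 1.25(1437) + 1.6(422) + 0.7(1200) = 1796.3 + 675.2 + 840.0 = 3311.5
Eq. 2: 1.4(1437) + 0.7(433) + 0.2(422) = 2011.8 + 303.1 + 84.4 = 2399.3
Eq. 3: 1.0(1437) - 0.7(433) = 1437.0 - 303.1 = 1133.9
Eq. 4: 1.3(1437) + 1.4(1200) = 1868.1 + 1680.0 = 3548.1
The controlling combination is 4, giving 3548.1 plf.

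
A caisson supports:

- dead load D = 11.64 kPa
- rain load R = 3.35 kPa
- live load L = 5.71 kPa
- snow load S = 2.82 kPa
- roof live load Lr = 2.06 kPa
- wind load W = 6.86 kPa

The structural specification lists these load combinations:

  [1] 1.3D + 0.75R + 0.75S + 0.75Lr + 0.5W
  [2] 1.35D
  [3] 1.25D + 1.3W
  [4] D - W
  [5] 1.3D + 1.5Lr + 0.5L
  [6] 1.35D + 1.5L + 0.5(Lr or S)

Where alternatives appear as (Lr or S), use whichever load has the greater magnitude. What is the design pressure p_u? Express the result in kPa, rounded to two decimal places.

25.69 kPa

(Lr or S) → S = 2.82 kPa.
[1] 1.3(11.64) + 0.75(3.35) + 0.75(2.82) + 0.75(2.06) + 0.5(6.86) = 24.73
[2] 1.35(11.64) = 15.71
[3] 1.25(11.64) + 1.3(6.86) = 14.55 + 8.92 = 23.47
[4] 1.0(11.64) - 1.0(6.86) = 11.64 - 6.86 = 4.78
[5] 1.3(11.64) + 1.5(2.06) + 0.5(5.71) = 15.13 + 3.09 + 2.86 = 21.08
[6] 1.35(11.64) + 1.5(5.71) + 0.5(2.82) = 15.71 + 8.57 + 1.41 = 25.69
The controlling combination is 6, giving 25.69 kPa.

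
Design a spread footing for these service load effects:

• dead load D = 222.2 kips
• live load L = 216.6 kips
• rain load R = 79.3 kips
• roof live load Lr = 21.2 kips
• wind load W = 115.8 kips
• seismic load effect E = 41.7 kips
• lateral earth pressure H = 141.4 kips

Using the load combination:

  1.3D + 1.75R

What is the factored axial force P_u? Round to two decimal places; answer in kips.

427.64 kips

1.3(222.2) + 1.75(79.3) = 288.86 + 138.78 = 427.64
P_u = 427.64 kips.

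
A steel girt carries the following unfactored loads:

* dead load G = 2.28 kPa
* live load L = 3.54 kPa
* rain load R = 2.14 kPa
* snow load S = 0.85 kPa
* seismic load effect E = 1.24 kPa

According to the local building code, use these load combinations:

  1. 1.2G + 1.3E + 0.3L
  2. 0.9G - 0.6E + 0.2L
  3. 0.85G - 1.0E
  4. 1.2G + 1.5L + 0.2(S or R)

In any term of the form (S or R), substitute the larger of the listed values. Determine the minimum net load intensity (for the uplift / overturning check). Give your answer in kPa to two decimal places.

0.70 kPa

(S or R) → R = 2.14 kPa.
1. 1.2(2.28) + 1.3(1.24) + 0.3(3.54) = 5.41
2. 0.9(2.28) - 0.6(1.24) + 0.2(3.54) = 2.02
3. 0.85(2.28) - 1.0(1.24) = 0.70
4. 1.2(2.28) + 1.5(3.54) + 0.2(2.14) = 8.47
Combination 3 gives the minimum: 0.70 kPa.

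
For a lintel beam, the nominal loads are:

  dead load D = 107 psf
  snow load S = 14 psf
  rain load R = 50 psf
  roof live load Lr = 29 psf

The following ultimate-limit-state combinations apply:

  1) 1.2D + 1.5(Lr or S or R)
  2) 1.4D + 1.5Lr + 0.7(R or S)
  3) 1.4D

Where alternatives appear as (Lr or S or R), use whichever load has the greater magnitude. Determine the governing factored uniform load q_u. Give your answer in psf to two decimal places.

(Lr or S or R) → R = 50 psf; (R or S) → R = 50 psf.
1) 1.2(107) + 1.5(50) = 128.40 + 75.00 = 203.40
2) 1.4(107) + 1.5(29) + 0.7(50) = 149.80 + 43.50 + 35.00 = 228.30
3) 1.4(107) = 149.80
The controlling combination is 2, giving 228.30 psf.

228.30 psf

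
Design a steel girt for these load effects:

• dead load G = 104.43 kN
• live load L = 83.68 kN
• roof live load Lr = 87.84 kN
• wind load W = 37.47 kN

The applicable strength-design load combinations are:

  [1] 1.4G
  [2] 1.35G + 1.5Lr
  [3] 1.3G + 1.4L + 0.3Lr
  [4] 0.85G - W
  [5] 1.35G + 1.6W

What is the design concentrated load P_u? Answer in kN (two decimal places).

279.26 kN

[1] 1.4(104.43) = 146.20
[2] 1.35(104.43) + 1.5(87.84) = 272.74
[3] 1.3(104.43) + 1.4(83.68) + 0.3(87.84) = 279.26
[4] 0.85(104.43) - 1.0(37.47) = 51.30
[5] 1.35(104.43) + 1.6(37.47) = 200.93
Combination 3 governs: P_u = 279.26 kN.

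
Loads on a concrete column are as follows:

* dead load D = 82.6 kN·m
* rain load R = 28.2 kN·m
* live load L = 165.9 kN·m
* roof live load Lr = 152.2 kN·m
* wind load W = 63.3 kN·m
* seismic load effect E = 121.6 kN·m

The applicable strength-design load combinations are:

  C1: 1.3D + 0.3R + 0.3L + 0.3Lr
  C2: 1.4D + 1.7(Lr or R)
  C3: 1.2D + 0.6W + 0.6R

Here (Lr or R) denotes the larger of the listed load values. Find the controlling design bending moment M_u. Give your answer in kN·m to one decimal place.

374.4 kN·m

(Lr or R) → Lr = 152.2 kN·m.
C1: 1.3(82.6) + 0.3(28.2) + 0.3(165.9) + 0.3(152.2) = 211.3
C2: 1.4(82.6) + 1.7(152.2) = 374.4
C3: 1.2(82.6) + 0.6(63.3) + 0.6(28.2) = 154.0
The controlling combination is 2, giving 374.4 kN·m.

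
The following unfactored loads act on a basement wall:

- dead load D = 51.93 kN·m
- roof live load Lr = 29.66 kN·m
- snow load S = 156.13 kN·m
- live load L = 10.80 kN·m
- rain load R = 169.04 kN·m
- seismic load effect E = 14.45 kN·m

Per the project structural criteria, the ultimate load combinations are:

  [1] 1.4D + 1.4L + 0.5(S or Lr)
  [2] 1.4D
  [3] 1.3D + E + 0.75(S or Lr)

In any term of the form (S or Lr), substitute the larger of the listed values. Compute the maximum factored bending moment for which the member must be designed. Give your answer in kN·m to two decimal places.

(S or Lr) → S = 156.13 kN·m.
[1] 1.4(51.93) + 1.4(10.80) + 0.5(156.13) = 72.70 + 15.12 + 78.07 = 165.89
[2] 1.4(51.93) = 72.70
[3] 1.3(51.93) + 1.0(14.45) + 0.75(156.13) = 67.51 + 14.45 + 117.10 = 199.06
Maximum is from combination 3.

199.06 kN·m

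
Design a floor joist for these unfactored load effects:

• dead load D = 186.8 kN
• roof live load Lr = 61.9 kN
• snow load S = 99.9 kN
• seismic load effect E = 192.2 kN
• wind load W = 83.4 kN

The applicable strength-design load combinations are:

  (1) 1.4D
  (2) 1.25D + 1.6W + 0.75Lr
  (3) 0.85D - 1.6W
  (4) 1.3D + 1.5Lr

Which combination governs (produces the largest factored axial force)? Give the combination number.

Combination 2

(1) 1.4(186.8) = 261.5
(2) 1.25(186.8) + 1.6(83.4) + 0.75(61.9) = 413.4
(3) 0.85(186.8) - 1.6(83.4) = 25.3
(4) 1.3(186.8) + 1.5(61.9) = 242.8 + 92.9 = 335.7
The largest value is 413.4 kN from combination 2.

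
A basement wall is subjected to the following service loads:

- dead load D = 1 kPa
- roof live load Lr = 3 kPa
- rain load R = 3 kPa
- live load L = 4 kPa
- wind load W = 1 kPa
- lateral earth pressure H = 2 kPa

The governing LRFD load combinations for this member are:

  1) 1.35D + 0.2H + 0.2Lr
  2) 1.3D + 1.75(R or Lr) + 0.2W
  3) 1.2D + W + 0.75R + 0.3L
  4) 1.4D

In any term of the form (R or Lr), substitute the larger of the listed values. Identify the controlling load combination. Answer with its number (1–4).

Combination 2

(R or Lr) → R = 3 kPa.
1) 1.35(1) + 0.2(2) + 0.2(3) = 1.4 + 0.4 + 0.6 = 2.4
2) 1.3(1) + 1.75(3) + 0.2(1) = 1.3 + 5.3 + 0.2 = 6.8
3) 1.2(1) + 1.0(1) + 0.75(3) + 0.3(4) = 1.2 + 1.0 + 2.3 + 1.2 = 5.7
4) 1.4(1) = 1.4
The largest value is 6.8 kPa from combination 2.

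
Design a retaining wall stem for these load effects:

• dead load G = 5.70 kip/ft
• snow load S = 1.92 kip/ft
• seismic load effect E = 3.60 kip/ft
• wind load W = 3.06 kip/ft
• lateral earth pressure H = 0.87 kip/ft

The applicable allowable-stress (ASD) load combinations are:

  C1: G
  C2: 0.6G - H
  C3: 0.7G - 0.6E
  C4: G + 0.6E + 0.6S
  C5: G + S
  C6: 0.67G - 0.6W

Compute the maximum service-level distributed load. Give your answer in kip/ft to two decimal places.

9.01 kip/ft

C1: 1.0(5.70) = 5.70
C2: 0.6(5.70) - 1.0(0.87) = 3.42 - 0.87 = 2.55
C3: 0.7(5.70) - 0.6(3.60) = 3.99 - 2.16 = 1.83
C4: 1.0(5.70) + 0.6(3.60) + 0.6(1.92) = 5.70 + 2.16 + 1.15 = 9.01
C5: 1.0(5.70) + 1.0(1.92) = 5.70 + 1.92 = 7.62
C6: 0.67(5.70) - 0.6(3.06) = 3.82 - 1.84 = 1.98
The controlling combination is 4, giving 9.01 kip/ft.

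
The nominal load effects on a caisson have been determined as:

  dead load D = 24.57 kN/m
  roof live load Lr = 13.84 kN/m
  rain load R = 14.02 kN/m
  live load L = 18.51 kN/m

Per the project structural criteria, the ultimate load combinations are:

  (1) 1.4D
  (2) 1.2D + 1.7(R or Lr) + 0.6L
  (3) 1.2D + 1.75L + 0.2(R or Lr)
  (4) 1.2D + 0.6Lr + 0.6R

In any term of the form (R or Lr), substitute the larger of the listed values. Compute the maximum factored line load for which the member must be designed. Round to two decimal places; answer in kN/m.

(R or Lr) → R = 14.02 kN/m.
(1) 1.4(24.57) = 34.40
(2) 1.2(24.57) + 1.7(14.02) + 0.6(18.51) = 29.48 + 23.83 + 11.11 = 64.42
(3) 1.2(24.57) + 1.75(18.51) + 0.2(14.02) = 64.68
(4) 1.2(24.57) + 0.6(13.84) + 0.6(14.02) = 46.20
Maximum is from combination 3.

64.68 kN/m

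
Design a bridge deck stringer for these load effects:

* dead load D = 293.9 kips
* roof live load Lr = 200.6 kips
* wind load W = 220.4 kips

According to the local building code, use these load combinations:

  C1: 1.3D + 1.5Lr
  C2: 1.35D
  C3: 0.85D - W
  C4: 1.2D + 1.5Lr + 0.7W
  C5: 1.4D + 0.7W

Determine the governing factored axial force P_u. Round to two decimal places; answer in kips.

C1: 1.3(293.9) + 1.5(200.6) = 682.97
C2: 1.35(293.9) = 396.77
C3: 0.85(293.9) - 1.0(220.4) = 29.42
C4: 1.2(293.9) + 1.5(200.6) + 0.7(220.4) = 807.86
C5: 1.4(293.9) + 0.7(220.4) = 565.74
The controlling combination is 4, giving 807.86 kips.

807.86 kips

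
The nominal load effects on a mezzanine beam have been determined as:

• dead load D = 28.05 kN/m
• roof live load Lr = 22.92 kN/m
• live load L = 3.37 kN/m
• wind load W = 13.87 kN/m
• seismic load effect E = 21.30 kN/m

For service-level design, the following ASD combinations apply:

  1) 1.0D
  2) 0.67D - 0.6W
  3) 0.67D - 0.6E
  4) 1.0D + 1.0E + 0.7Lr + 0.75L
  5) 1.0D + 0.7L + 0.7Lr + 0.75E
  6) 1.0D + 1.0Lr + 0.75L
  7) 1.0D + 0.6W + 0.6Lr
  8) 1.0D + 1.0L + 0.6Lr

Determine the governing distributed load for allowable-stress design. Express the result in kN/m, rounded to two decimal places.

1) 1.0(28.05) = 28.05
2) 0.67(28.05) - 0.6(13.87) = 18.79 - 8.32 = 10.47
3) 0.67(28.05) - 0.6(21.30) = 18.79 - 12.78 = 6.01
4) 1.0(28.05) + 1.0(21.30) + 0.7(22.92) + 0.75(3.37) = 28.05 + 21.30 + 16.04 + 2.53 = 67.92
5) 1.0(28.05) + 0.7(3.37) + 0.7(22.92) + 0.75(21.30) = 28.05 + 2.36 + 16.04 + 15.98 = 62.43
6) 1.0(28.05) + 1.0(22.92) + 0.75(3.37) = 28.05 + 22.92 + 2.53 = 53.50
7) 1.0(28.05) + 0.6(13.87) + 0.6(22.92) = 28.05 + 8.32 + 13.75 = 50.12
8) 1.0(28.05) + 1.0(3.37) + 0.6(22.92) = 28.05 + 3.37 + 13.75 = 45.17
Combination 4 governs: w = 67.92 kN/m.

67.92 kN/m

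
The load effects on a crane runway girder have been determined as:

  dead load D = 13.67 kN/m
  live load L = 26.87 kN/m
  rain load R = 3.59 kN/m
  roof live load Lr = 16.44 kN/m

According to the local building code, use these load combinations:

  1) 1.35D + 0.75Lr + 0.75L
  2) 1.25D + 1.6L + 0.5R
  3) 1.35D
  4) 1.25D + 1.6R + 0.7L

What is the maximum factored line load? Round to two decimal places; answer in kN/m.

1) 1.35(13.67) + 0.75(16.44) + 0.75(26.87) = 50.94
2) 1.25(13.67) + 1.6(26.87) + 0.5(3.59) = 61.87
3) 1.35(13.67) = 18.45
4) 1.25(13.67) + 1.6(3.59) + 0.7(26.87) = 41.64
The controlling combination is 2, giving 61.87 kN/m.

61.87 kN/m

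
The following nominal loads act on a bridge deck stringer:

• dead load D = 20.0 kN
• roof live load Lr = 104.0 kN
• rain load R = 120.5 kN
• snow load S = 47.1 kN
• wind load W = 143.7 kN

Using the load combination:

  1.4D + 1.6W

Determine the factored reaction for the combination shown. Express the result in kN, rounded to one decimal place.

257.9 kN

1.4(20.0) + 1.6(143.7) = 28.0 + 229.9 = 257.9
V_u = 257.9 kN.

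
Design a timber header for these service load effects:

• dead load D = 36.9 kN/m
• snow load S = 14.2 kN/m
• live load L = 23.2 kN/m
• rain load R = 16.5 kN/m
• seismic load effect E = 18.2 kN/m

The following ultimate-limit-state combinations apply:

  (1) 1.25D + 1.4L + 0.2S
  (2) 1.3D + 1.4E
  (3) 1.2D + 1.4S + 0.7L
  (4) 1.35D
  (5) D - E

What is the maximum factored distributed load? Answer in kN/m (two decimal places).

(1) 1.25(36.9) + 1.4(23.2) + 0.2(14.2) = 81.45
(2) 1.3(36.9) + 1.4(18.2) = 73.45
(3) 1.2(36.9) + 1.4(14.2) + 0.7(23.2) = 80.40
(4) 1.35(36.9) = 49.82
(5) 1.0(36.9) - 1.0(18.2) = 18.70
The controlling combination is 1, giving 81.45 kN/m.

81.45 kN/m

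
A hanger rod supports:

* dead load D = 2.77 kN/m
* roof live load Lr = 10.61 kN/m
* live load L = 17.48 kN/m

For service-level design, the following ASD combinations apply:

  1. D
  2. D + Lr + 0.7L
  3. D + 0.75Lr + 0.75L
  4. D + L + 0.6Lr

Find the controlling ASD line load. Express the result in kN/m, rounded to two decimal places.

1. 1.0(2.77) = 2.77
2. 1.0(2.77) + 1.0(10.61) + 0.7(17.48) = 25.62
3. 1.0(2.77) + 0.75(10.61) + 0.75(17.48) = 23.84
4. 1.0(2.77) + 1.0(17.48) + 0.6(10.61) = 26.62
Combination 4 governs: w = 26.62 kN/m.

26.62 kN/m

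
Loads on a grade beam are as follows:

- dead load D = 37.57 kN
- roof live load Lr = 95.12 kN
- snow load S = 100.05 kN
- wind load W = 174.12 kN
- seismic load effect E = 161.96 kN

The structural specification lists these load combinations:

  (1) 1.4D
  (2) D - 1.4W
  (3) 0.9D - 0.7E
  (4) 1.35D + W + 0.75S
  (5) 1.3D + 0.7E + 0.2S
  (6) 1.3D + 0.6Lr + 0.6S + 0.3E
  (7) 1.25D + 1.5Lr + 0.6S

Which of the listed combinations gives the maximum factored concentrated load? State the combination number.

Combination 4

(1) 1.4(37.57) = 52.60
(2) 1.0(37.57) - 1.4(174.12) = 37.57 - 243.77 = -206.20
(3) 0.9(37.57) - 0.7(161.96) = 33.81 - 113.37 = -79.56
(4) 1.35(37.57) + 1.0(174.12) + 0.75(100.05) = 50.72 + 174.12 + 75.04 = 299.88
(5) 1.3(37.57) + 0.7(161.96) + 0.2(100.05) = 48.84 + 113.37 + 20.01 = 182.22
(6) 1.3(37.57) + 0.6(95.12) + 0.6(100.05) + 0.3(161.96) = 48.84 + 57.07 + 60.03 + 48.59 = 214.53
(7) 1.25(37.57) + 1.5(95.12) + 0.6(100.05) = 46.96 + 142.68 + 60.03 = 249.67
The largest value is 299.88 kN from combination 4.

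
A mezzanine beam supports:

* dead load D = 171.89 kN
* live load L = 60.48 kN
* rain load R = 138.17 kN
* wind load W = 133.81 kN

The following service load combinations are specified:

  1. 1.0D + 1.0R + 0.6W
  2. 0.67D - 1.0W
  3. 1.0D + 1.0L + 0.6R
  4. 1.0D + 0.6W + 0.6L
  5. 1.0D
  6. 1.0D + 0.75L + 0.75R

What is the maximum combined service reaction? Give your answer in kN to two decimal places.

390.35 kN

1. 1.0(171.89) + 1.0(138.17) + 0.6(133.81) = 171.89 + 138.17 + 80.29 = 390.35
2. 0.67(171.89) - 1.0(133.81) = 115.17 - 133.81 = -18.64
3. 1.0(171.89) + 1.0(60.48) + 0.6(138.17) = 171.89 + 60.48 + 82.90 = 315.27
4. 1.0(171.89) + 0.6(133.81) + 0.6(60.48) = 288.46
5. 1.0(171.89) = 171.89
6. 1.0(171.89) + 0.75(60.48) + 0.75(138.17) = 171.89 + 45.36 + 103.63 = 320.88
Combination 1 governs: V = 390.35 kN.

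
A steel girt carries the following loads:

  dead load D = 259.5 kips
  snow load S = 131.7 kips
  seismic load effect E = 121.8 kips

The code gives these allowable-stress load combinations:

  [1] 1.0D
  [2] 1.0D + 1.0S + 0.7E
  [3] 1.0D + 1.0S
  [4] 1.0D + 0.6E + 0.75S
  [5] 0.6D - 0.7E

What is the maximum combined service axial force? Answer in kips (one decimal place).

476.5 kips

[1] 1.0(259.5) = 259.5
[2] 1.0(259.5) + 1.0(131.7) + 0.7(121.8) = 476.5
[3] 1.0(259.5) + 1.0(131.7) = 391.2
[4] 1.0(259.5) + 0.6(121.8) + 0.75(131.7) = 431.4
[5] 0.6(259.5) - 0.7(121.8) = 70.4
Maximum is from combination 2.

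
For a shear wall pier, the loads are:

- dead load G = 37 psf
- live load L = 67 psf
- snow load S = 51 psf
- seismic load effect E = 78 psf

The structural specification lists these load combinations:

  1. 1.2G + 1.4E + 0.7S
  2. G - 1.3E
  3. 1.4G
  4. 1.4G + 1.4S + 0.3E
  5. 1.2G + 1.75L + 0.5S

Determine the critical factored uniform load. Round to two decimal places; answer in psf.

1. 1.2(37) + 1.4(78) + 0.7(51) = 189.30
2. 1.0(37) - 1.3(78) = -64.40
3. 1.4(37) = 51.80
4. 1.4(37) + 1.4(51) + 0.3(78) = 146.60
5. 1.2(37) + 1.75(67) + 0.5(51) = 187.15
Combination 1 governs: q_u = 189.30 psf.

189.30 psf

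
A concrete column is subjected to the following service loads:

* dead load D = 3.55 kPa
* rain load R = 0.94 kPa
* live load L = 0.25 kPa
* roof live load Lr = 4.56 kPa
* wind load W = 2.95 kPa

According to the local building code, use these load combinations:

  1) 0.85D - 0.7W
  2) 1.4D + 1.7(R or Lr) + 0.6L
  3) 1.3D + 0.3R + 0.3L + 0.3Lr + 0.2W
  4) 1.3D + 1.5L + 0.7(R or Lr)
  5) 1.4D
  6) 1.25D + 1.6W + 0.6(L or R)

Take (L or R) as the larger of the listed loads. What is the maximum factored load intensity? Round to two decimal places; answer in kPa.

(R or Lr) → Lr = 4.56 kPa; (L or R) → R = 0.94 kPa.
1) 0.85(3.55) - 0.7(2.95) = 3.02 - 2.07 = 0.95
2) 1.4(3.55) + 1.7(4.56) + 0.6(0.25) = 4.97 + 7.75 + 0.15 = 12.87
3) 1.3(3.55) + 0.3(0.94) + 0.3(0.25) + 0.3(4.56) + 0.2(2.95) = 6.93
4) 1.3(3.55) + 1.5(0.25) + 0.7(4.56) = 8.18
5) 1.4(3.55) = 4.97
6) 1.25(3.55) + 1.6(2.95) + 0.6(0.94) = 4.44 + 4.72 + 0.56 = 9.72
The controlling combination is 2, giving 12.87 kPa.

12.87 kPa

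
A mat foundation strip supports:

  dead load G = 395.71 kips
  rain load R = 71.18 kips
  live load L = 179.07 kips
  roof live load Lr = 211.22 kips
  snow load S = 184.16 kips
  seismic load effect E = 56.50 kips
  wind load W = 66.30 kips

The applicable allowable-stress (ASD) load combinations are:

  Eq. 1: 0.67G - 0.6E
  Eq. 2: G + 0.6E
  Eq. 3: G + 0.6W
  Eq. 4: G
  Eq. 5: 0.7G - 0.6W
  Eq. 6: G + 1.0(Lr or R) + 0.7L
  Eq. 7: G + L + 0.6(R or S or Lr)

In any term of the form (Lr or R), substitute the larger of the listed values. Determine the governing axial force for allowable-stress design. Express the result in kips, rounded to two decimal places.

732.28 kips

(Lr or R) → Lr = 211.22 kips; (R or S or Lr) → Lr = 211.22 kips.
Eq. 1: 0.67(395.71) - 0.6(56.50) = 265.13 - 33.90 = 231.23
Eq. 2: 1.0(395.71) + 0.6(56.50) = 395.71 + 33.90 = 429.61
Eq. 3: 1.0(395.71) + 0.6(66.30) = 395.71 + 39.78 = 435.49
Eq. 4: 1.0(395.71) = 395.71
Eq. 5: 0.7(395.71) - 0.6(66.30) = 277.00 - 39.78 = 237.22
Eq. 6: 1.0(395.71) + 1.0(211.22) + 0.7(179.07) = 395.71 + 211.22 + 125.35 = 732.28
Eq. 7: 1.0(395.71) + 1.0(179.07) + 0.6(211.22) = 395.71 + 179.07 + 126.73 = 701.51
Combination 6 governs: P = 732.28 kips.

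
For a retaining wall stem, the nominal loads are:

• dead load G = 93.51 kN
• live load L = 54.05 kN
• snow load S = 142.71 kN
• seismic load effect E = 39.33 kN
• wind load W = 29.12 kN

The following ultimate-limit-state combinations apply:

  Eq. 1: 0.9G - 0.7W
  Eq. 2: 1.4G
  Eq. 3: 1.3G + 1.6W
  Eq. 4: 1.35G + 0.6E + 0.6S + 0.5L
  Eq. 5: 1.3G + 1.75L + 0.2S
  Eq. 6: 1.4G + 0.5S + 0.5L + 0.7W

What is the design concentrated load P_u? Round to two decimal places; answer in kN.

Eq. 1: 0.9(93.51) - 0.7(29.12) = 63.78
Eq. 2: 1.4(93.51) = 130.91
Eq. 3: 1.3(93.51) + 1.6(29.12) = 168.16
Eq. 4: 1.35(93.51) + 0.6(39.33) + 0.6(142.71) + 0.5(54.05) = 262.49
Eq. 5: 1.3(93.51) + 1.75(54.05) + 0.2(142.71) = 244.69
Eq. 6: 1.4(93.51) + 0.5(142.71) + 0.5(54.05) + 0.7(29.12) = 249.68
The controlling combination is 4, giving 262.49 kN.

262.49 kN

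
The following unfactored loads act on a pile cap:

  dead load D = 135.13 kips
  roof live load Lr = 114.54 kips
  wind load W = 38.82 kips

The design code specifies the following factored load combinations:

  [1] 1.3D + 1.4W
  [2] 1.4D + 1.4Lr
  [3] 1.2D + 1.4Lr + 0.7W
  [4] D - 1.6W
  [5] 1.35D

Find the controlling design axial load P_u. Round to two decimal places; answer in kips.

[1] 1.3(135.13) + 1.4(38.82) = 230.02
[2] 1.4(135.13) + 1.4(114.54) = 349.54
[3] 1.2(135.13) + 1.4(114.54) + 0.7(38.82) = 349.69
[4] 1.0(135.13) - 1.6(38.82) = 73.02
[5] 1.35(135.13) = 182.43
Combination 3 governs: P_u = 349.69 kips.

349.69 kips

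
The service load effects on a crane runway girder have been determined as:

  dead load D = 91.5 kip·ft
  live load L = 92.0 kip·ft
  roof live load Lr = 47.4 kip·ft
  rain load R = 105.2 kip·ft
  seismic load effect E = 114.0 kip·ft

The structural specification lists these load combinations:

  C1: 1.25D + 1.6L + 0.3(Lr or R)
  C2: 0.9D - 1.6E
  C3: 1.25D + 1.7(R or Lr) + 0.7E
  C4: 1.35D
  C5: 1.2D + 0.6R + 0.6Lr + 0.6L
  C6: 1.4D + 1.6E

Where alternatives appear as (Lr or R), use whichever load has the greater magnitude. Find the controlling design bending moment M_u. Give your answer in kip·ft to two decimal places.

373.02 kip·ft

(Lr or R) → R = 105.2 kip·ft; (R or Lr) → R = 105.2 kip·ft.
C1: 1.25(91.5) + 1.6(92.0) + 0.3(105.2) = 293.14
C2: 0.9(91.5) - 1.6(114.0) = -100.05
C3: 1.25(91.5) + 1.7(105.2) + 0.7(114.0) = 373.02
C4: 1.35(91.5) = 123.53
C5: 1.2(91.5) + 0.6(105.2) + 0.6(47.4) + 0.6(92.0) = 256.56
C6: 1.4(91.5) + 1.6(114.0) = 310.50
The controlling combination is 3, giving 373.02 kip·ft.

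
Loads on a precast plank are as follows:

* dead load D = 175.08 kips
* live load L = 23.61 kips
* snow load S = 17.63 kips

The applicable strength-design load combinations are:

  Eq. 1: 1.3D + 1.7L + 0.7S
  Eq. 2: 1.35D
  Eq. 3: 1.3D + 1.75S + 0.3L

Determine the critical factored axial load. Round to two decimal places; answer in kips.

280.08 kips

Eq. 1: 1.3(175.08) + 1.7(23.61) + 0.7(17.63) = 227.60 + 40.14 + 12.34 = 280.08
Eq. 2: 1.35(175.08) = 236.36
Eq. 3: 1.3(175.08) + 1.75(17.63) + 0.3(23.61) = 265.54
Combination 1 governs: P_u = 280.08 kips.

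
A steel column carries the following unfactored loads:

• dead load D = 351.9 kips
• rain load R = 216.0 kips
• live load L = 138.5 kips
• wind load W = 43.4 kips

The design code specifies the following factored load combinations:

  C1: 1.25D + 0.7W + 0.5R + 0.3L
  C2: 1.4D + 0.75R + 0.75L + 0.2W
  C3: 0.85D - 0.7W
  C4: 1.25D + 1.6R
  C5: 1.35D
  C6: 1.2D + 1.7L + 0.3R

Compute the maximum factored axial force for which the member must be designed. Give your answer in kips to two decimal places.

C1: 1.25(351.9) + 0.7(43.4) + 0.5(216.0) + 0.3(138.5) = 439.88 + 30.38 + 108.00 + 41.55 = 619.81
C2: 1.4(351.9) + 0.75(216.0) + 0.75(138.5) + 0.2(43.4) = 492.66 + 162.00 + 103.88 + 8.68 = 767.22
C3: 0.85(351.9) - 0.7(43.4) = 299.12 - 30.38 = 268.74
C4: 1.25(351.9) + 1.6(216.0) = 439.88 + 345.60 = 785.48
C5: 1.35(351.9) = 475.07
C6: 1.2(351.9) + 1.7(138.5) + 0.3(216.0) = 422.28 + 235.45 + 64.80 = 722.53
The controlling combination is 4, giving 785.48 kips.

785.48 kips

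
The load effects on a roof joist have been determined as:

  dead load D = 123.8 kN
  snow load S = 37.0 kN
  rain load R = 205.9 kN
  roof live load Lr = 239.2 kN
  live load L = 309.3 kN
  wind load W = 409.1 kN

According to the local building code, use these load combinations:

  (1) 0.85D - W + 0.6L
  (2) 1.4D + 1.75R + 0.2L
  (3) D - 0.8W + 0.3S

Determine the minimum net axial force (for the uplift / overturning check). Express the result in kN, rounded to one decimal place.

(1) 0.85(123.8) - 1.0(409.1) + 0.6(309.3) = 105.2 - 409.1 + 185.6 = -118.3
(2) 1.4(123.8) + 1.75(205.9) + 0.2(309.3) = 173.3 + 360.3 + 61.9 = 595.5
(3) 1.0(123.8) - 0.8(409.1) + 0.3(37.0) = 123.8 - 327.3 + 11.1 = -192.4
Combination 3 gives the minimum: -192.4 kN.

-192.4 kN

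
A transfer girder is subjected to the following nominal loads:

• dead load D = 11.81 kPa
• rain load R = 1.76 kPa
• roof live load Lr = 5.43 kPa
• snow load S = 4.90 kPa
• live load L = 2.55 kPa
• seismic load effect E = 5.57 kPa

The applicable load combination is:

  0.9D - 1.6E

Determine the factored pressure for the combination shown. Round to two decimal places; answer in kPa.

1.72 kPa

0.9(11.81) - 1.6(5.57) = 10.63 - 8.91 = 1.72
p_u = 1.72 kPa.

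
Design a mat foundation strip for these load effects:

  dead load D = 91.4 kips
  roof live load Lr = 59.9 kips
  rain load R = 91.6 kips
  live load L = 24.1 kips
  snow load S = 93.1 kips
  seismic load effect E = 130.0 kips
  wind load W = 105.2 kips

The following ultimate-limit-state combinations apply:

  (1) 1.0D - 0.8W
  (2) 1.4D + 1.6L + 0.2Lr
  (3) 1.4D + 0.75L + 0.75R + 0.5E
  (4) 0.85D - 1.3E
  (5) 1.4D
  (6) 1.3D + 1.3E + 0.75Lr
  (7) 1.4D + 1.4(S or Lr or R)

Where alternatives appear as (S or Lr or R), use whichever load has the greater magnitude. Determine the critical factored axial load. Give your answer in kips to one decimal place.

(S or Lr or R) → S = 93.1 kips.
(1) 1.0(91.4) - 0.8(105.2) = 7.2
(2) 1.4(91.4) + 1.6(24.1) + 0.2(59.9) = 178.5
(3) 1.4(91.4) + 0.75(24.1) + 0.75(91.6) + 0.5(130.0) = 279.7
(4) 0.85(91.4) - 1.3(130.0) = -91.3
(5) 1.4(91.4) = 128.0
(6) 1.3(91.4) + 1.3(130.0) + 0.75(59.9) = 332.7
(7) 1.4(91.4) + 1.4(93.1) = 258.3
Maximum is from combination 6.

332.7 kips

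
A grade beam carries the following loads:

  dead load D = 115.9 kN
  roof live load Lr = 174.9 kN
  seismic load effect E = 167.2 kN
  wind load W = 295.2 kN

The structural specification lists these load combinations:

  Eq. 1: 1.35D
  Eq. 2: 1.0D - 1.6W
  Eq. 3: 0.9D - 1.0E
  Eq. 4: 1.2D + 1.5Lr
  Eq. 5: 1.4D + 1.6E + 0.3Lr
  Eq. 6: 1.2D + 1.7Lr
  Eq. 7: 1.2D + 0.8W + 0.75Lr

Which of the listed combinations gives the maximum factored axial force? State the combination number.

Eq. 1: 1.35(115.9) = 156.5
Eq. 2: 1.0(115.9) - 1.6(295.2) = 115.9 - 472.3 = -356.4
Eq. 3: 0.9(115.9) - 1.0(167.2) = 104.3 - 167.2 = -62.9
Eq. 4: 1.2(115.9) + 1.5(174.9) = 401.4
Eq. 5: 1.4(115.9) + 1.6(167.2) + 0.3(174.9) = 162.3 + 267.5 + 52.5 = 482.3
Eq. 6: 1.2(115.9) + 1.7(174.9) = 139.1 + 297.3 = 436.4
Eq. 7: 1.2(115.9) + 0.8(295.2) + 0.75(174.9) = 506.4
The largest value is 506.4 kN from combination 7.

Combination 7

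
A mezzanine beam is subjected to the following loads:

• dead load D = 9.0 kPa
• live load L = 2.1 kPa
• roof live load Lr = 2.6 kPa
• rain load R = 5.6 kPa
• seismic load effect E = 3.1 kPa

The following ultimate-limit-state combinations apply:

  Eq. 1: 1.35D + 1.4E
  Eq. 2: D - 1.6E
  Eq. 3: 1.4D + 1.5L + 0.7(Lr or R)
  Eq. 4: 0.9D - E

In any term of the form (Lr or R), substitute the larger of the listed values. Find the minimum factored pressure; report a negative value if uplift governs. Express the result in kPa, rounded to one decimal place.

(Lr or R) → R = 5.6 kPa.
Eq. 1: 1.35(9.0) + 1.4(3.1) = 12.2 + 4.3 = 16.5
Eq. 2: 1.0(9.0) - 1.6(3.1) = 9.0 - 5.0 = 4.0
Eq. 3: 1.4(9.0) + 1.5(2.1) + 0.7(5.6) = 12.6 + 3.2 + 3.9 = 19.7
Eq. 4: 0.9(9.0) - 1.0(3.1) = 8.1 - 3.1 = 5.0
Combination 2 gives the minimum: 4.0 kPa.

4.0 kPa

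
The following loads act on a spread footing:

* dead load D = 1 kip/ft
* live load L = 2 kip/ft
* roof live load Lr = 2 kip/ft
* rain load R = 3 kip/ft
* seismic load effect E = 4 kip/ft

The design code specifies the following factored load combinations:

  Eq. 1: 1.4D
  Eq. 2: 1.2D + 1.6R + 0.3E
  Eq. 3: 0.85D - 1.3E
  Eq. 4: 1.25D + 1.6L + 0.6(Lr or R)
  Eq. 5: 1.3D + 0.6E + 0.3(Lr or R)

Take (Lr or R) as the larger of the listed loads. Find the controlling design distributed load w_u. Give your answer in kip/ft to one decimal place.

(Lr or R) → R = 3 kip/ft.
Eq. 1: 1.4(1) = 1.4
Eq. 2: 1.2(1) + 1.6(3) + 0.3(4) = 1.2 + 4.8 + 1.2 = 7.2
Eq. 3: 0.85(1) - 1.3(4) = -4.4
Eq. 4: 1.25(1) + 1.6(2) + 0.6(3) = 1.3 + 3.2 + 1.8 = 6.3
Eq. 5: 1.3(1) + 0.6(4) + 0.3(3) = 1.3 + 2.4 + 0.9 = 4.6
Combination 2 governs: w_u = 7.2 kip/ft.

7.2 kip/ft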